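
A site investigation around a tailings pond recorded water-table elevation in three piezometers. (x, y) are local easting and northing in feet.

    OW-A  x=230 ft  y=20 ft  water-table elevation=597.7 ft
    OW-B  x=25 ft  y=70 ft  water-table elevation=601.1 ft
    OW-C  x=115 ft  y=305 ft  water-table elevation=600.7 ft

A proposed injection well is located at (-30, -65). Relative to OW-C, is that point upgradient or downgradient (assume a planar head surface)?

upgradient

Three-point gradient (reference OW-A): Δ to OW-B = (-205, 50, +3.4), Δ to OW-C = (-115, 285, +3.0).
∂h/∂x = -0.01555, ∂h/∂y = +0.004252 (det = -52675).
Head at (-30, -65) = 597.7 + (-0.01555)·(-260) + (+0.004252)·(-85) = 601.38 ft.
That is higher than the 600.7 ft at OW-C, so the point is upgradient.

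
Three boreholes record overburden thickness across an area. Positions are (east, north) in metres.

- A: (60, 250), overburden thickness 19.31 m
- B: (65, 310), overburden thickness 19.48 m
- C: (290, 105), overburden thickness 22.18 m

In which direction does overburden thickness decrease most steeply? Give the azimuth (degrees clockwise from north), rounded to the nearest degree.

263°

Taking A as reference: B−A = (5, 60, +0.17); C−A = (230, -145, +2.87).
Solve a·Δx + b·Δy = Δd: det = 5·(-145) − 230·60 = -14525.
∂d/∂x = [(+0.17)·(-145) − (+2.87)·60] / -14525 = +0.01355
∂d/∂y = [5·(+2.87) − 230·(+0.17)] / -14525 = +0.001704
Steepest decrease is along −∇f: components (-0.01355 E, -0.001704 N).
Azimuth = atan2(-0.01355, -0.001704) = 262.8° ≈ 263°.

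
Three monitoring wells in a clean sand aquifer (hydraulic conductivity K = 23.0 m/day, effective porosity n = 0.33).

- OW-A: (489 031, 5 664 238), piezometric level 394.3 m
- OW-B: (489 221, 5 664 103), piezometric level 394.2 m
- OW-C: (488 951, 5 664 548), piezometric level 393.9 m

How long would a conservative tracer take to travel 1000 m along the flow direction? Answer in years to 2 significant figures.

16 years

Taking OW-A as reference: OW-B−OW-A = (190, -135, -0.1); OW-C−OW-A = (-80, 310, -0.4).
Determinant of the coordinate differences = 190·310 − (-80)·(-135) = 48100.
∂h/∂x = [(-0.1)·310 − (-0.4)·(-135)] / 48100 = -0.001767
∂h/∂y = [190·(-0.4) − (-80)·(-0.1)] / 48100 = -0.001746
|∇h| = √(-0.001767² + -0.001746²) = 0.002484
Seepage velocity v = K·i/n = 23.0 × 0.002484 / 0.33 = 0.1731 m/day.
t = 1000 / 0.1731 = 5777 days = 15.8 years.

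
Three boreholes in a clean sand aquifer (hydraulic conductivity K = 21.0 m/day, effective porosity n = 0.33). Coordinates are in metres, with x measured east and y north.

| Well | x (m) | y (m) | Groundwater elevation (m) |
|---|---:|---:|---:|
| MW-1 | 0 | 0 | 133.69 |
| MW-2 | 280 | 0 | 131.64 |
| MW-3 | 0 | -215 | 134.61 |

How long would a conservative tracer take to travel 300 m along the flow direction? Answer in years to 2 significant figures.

1.5 years

∂h/∂x = (131.64 − 133.69) / (280 − 0) = -0.007321
∂h/∂y = (134.61 − 133.69) / (-215 − 0) = -0.004279
|∇h| = √(-0.007321² + -0.004279²) = 0.00848
Seepage velocity v = K·i/n = 21.0 × 0.00848 / 0.33 = 0.5396 m/day.
t = 300 / 0.5396 = 556 days = 1.52 years.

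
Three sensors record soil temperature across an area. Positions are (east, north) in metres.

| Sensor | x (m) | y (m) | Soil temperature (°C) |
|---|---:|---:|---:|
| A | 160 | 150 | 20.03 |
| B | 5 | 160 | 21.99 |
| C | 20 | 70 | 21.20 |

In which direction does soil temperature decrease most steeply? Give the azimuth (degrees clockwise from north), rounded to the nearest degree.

With T = a·x + b·y + c and A as origin, the differences give:
  (-155)·a + 10·b = +1.96
  (-140)·a + (-80)·b = +1.17
Eliminate b (×(-80) and ×10, subtract): 13800·a = -168.500 → a = ∂T/∂x = -0.01221
Back-substitute: b = ∂T/∂y = +0.006743.
Steepest decrease is along −∇f: components (+0.01221 E, -0.006743 N).
Azimuth = atan2(+0.01221, -0.006743) = 118.9° ≈ 119°.

119°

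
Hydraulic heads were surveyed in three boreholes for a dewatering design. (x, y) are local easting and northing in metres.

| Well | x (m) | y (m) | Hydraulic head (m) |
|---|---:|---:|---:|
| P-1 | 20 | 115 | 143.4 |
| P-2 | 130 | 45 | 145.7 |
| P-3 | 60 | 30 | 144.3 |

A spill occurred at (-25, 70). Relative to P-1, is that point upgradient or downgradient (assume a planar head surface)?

downgradient

Three-point gradient (reference P-1): Δ to P-2 = (110, -70, +2.3), Δ to P-3 = (40, -85, +0.9).
∂h/∂x = +0.02023, ∂h/∂y = -0.001069 (det = -6550).
Head at (-25, 70) = 143.4 + (+0.02023)·(-45) + (-0.001069)·(-45) = 142.54 m.
That is lower than the 143.4 m at P-1, so the point is downgradient.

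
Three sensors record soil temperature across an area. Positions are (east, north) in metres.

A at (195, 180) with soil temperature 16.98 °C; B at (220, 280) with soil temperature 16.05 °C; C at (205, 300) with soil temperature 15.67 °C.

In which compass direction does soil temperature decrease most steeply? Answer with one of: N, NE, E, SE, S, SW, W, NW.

Taking A as reference: B−A = (25, 100, -0.93); C−A = (10, 120, -1.31).
Solve a·Δx + b·Δy = ΔT: det = 25·120 − 10·100 = 2000.
∂T/∂x = [(-0.93)·120 − (-1.31)·100] / 2000 = +0.009700
∂T/∂y = [25·(-1.31) − 10·(-0.93)] / 2000 = -0.01173
Steepest decrease is along −∇f = (-0.009700 E, +0.01173 N) → northwest.

NW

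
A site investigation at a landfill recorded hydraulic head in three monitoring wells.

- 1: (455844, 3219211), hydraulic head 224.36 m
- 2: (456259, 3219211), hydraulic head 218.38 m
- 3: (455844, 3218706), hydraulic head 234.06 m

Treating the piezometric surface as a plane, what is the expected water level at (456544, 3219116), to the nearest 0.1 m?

∂h/∂x = (218.38 − 224.36) / (456259 − 455844) = -0.01441
∂h/∂y = (234.06 − 224.36) / (3218706 − 3219211) = -0.01921
h(456544, 3219116) = 224.36 + (-0.01441)·(700) + (-0.01921)·(-95) = 224.36 -10.087 +1.825 = 216.098 m.

216.1 m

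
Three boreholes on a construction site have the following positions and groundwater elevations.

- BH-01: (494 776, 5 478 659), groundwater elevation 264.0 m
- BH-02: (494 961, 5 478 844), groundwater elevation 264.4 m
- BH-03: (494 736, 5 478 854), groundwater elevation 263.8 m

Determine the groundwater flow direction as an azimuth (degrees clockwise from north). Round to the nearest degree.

280°

Differences from BH-01: to BH-02 (Δx, Δy, Δh) = (185, 185, +0.4); to BH-03 = (-40, 195, -0.2).
Solve a·Δx + b·Δy = Δh: det = 185·195 − (-40)·185 = 43475.
∂h/∂x = [(+0.4)·195 − (-0.2)·185] / 43475 = +0.002645
∂h/∂y = [185·(-0.2) − (-40)·(+0.4)] / 43475 = -0.0004830
Flow direction (−∇h) has components (-0.002645 E, +0.0004830 N).
Azimuth = atan2(E, N) = atan2(-0.002645, +0.0004830) = 280.3° ≈ 280°.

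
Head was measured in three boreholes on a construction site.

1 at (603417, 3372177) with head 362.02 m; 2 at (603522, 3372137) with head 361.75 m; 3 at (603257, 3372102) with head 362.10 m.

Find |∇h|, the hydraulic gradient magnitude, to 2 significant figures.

0.0029

Taking 1 as reference: 2−1 = (105, -40, -0.27); 3−1 = (-160, -75, +0.08).
Determinant of the coordinate differences = 105·(-75) − (-160)·(-40) = -14275.
∂h/∂x = [(-0.27)·(-75) − (+0.08)·(-40)] / -14275 = -0.001643
∂h/∂y = [105·(+0.08) − (-160)·(-0.27)] / -14275 = +0.002438
|∇h| = √(-0.001643² + 0.002438²) = 0.00294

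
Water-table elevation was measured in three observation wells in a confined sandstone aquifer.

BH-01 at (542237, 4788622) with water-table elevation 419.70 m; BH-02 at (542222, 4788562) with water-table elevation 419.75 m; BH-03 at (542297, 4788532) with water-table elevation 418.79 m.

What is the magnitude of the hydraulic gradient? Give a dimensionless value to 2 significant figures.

0.012

Three-point gradient (reference BH-01): Δ to BH-02 = (-15, -60, +0.05), Δ to BH-03 = (60, -90, -0.91).
∂h/∂x = -0.01194, ∂h/∂y = +0.002152 (det = 4950).
|∇h| = √(-0.01194² + 0.002152²) = 0.01213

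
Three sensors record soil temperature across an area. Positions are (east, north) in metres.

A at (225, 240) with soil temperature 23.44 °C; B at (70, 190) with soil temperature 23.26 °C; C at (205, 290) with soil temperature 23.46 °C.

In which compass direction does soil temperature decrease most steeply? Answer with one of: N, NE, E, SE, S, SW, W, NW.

SW

With T = a·x + b·y + c and A as origin, the differences give:
  (-155)·a + (-50)·b = -0.18
  (-20)·a + 50·b = +0.02
Eliminate b (×50 and ×(-50), subtract): -8750·a = -8.000 → a = ∂T/∂x = +0.0009143
Back-substitute: b = ∂T/∂y = +0.0007657.
Steepest decrease is along −∇f = (-0.0009143 E, -0.0007657 N) → southwest.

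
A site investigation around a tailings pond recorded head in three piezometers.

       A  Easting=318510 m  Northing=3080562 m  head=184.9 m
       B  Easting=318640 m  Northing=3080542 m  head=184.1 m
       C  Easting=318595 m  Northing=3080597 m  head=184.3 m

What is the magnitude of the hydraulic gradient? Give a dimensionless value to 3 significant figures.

0.00660

Taking A as reference: B−A = (130, -20, -0.8); C−A = (85, 35, -0.6).
Solve a·Δx + b·Δy = Δh: det = 130·35 − 85·(-20) = 6250.
∂h/∂x = [(-0.8)·35 − (-0.6)·(-20)] / 6250 = -0.006400
∂h/∂y = [130·(-0.6) − 85·(-0.8)] / 6250 = -0.001600
|∇h| = √(-0.006400² + -0.001600²) = 0.006597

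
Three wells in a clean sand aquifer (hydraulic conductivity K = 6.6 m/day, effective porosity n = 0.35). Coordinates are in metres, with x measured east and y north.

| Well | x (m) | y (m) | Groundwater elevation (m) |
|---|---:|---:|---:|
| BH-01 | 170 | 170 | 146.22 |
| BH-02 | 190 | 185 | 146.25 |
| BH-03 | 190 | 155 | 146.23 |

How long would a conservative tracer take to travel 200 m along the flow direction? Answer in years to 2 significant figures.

Three-point gradient (reference BH-01): Δ to BH-02 = (20, 15, +0.03), Δ to BH-03 = (20, -15, +0.01).
∂h/∂x = +0.0010000, ∂h/∂y = +0.0006667 (det = -600).
|∇h| = √(0.0010000² + 0.0006667²) = 0.001202
Seepage velocity v = K·i/n = 6.6 × 0.001202 / 0.35 = 0.02267 m/day.
t = 200 / 0.02267 = 8822 days = 24.2 years.

24 years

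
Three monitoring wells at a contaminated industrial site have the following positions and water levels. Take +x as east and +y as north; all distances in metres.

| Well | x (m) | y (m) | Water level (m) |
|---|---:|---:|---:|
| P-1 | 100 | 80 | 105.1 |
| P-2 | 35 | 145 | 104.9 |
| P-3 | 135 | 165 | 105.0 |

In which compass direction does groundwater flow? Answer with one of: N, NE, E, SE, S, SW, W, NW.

NW

With h = a·x + b·y + c and P-1 as origin, the differences give:
  (-65)·a + 65·b = -0.2
  35·a + 85·b = -0.1
Eliminate b (×85 and ×65, subtract): -7800·a = -10.50 → a = ∂h/∂x = +0.001346
Back-substitute: b = ∂h/∂y = -0.001731.
Flow = −∇h = (-0.001346 east, +0.001731 north), which points northwest.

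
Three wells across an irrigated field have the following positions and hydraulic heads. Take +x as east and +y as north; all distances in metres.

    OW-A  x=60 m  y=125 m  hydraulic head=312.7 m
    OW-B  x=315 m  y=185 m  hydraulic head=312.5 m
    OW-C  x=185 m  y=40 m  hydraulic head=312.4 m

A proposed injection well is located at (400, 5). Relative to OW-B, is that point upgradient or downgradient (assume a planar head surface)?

Taking OW-A as reference: OW-B−OW-A = (255, 60, -0.2); OW-C−OW-A = (125, -85, -0.3).
Determinant of the coordinate differences = 255·(-85) − 125·60 = -29175.
∂h/∂x = [(-0.2)·(-85) − (-0.3)·60] / -29175 = -0.001200
∂h/∂y = [255·(-0.3) − 125·(-0.2)] / -29175 = +0.001765
Head at (400, 5) = 312.7 + (-0.001200)·(340) + (+0.001765)·(-120) = 312.08 m.
That is lower than the 312.5 m at OW-B, so the point is downgradient.

downgradient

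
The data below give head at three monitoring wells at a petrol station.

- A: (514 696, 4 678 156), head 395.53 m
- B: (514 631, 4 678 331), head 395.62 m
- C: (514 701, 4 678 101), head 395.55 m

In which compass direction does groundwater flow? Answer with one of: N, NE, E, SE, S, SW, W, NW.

Three-point gradient (reference A): Δ to B = (-65, 175, +0.09), Δ to C = (5, -55, +0.02).
∂h/∂x = -0.003130, ∂h/∂y = -0.0006481 (det = 2700).
Flow = −∇h = (+0.003130 east, +0.0006481 north), which points east.

E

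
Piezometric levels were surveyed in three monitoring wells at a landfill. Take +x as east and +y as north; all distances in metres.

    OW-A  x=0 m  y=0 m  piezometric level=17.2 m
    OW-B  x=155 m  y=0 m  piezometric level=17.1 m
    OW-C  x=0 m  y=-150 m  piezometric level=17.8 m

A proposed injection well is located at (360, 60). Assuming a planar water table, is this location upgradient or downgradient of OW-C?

downgradient

∂h/∂x = (17.1 − 17.2) / (155 − 0) = -0.0006452
∂h/∂y = (17.8 − 17.2) / (-150 − 0) = -0.004000
Head at (360, 60) = 17.2 + (-0.0006452)·(360) + (-0.004000)·(60) = 16.73 m.
That is lower than the 17.8 m at OW-C, so the point is downgradient.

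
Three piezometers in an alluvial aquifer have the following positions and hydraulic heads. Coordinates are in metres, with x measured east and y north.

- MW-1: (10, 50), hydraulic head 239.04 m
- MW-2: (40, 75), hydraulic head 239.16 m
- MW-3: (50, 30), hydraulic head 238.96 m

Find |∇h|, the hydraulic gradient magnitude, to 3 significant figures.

0.00451

Differences from MW-1: to MW-2 (Δx, Δy, Δh) = (30, 25, +0.12); to MW-3 = (40, -20, -0.08).
Determinant of the coordinate differences = 30·(-20) − 40·25 = -1600.
∂h/∂x = [(+0.12)·(-20) − (-0.08)·25] / -1600 = +0.0002500
∂h/∂y = [30·(-0.08) − 40·(+0.12)] / -1600 = +0.004500
|∇h| = √(0.0002500² + 0.004500²) = 0.004507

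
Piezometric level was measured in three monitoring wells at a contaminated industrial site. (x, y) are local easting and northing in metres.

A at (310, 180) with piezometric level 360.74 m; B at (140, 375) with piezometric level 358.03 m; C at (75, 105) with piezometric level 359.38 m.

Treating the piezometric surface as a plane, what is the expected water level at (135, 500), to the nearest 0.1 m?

Three-point gradient (reference A): Δ to B = (-170, 195, -2.71), Δ to C = (-235, -75, -1.36).
∂h/∂x = +0.007997, ∂h/∂y = -0.006925 (det = 58575).
h(135, 500) = 360.74 + (+0.007997)·(-175) + (-0.006925)·(320) = 360.74 -1.400 -2.216 = 357.124 m.

357.1 m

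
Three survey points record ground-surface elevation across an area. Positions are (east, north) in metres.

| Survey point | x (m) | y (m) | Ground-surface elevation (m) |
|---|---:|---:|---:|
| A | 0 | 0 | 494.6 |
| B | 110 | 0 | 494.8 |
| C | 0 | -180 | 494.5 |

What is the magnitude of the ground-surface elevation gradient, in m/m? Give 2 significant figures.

∂z/∂x = (494.8 − 494.6) / (110 − 0) = +0.001818
∂z/∂y = (494.5 − 494.6) / (-180 − 0) = +0.0005556
|∇f| = √(0.001818² + 0.0005556²) = 0.001901 m/m

0.0019 m/m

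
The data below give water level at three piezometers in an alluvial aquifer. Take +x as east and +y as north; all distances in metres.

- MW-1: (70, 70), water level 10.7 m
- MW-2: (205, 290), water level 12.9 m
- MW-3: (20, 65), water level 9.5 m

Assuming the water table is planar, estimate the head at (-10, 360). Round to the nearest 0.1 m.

With h = a·x + b·y + c and MW-1 as origin, the differences give:
  135·a + 220·b = +2.2
  (-50)·a + (-5)·b = -1.2
Eliminate b (×(-5) and ×220, subtract): 10325·a = 253.00 → a = ∂h/∂x = +0.02450
Back-substitute: b = ∂h/∂y = -0.005036.
h(-10, 360) = 10.7 + (+0.02450)·(-80) + (-0.005036)·(290) = 10.7 -1.960 -1.461 = 7.279 m.

7.3 m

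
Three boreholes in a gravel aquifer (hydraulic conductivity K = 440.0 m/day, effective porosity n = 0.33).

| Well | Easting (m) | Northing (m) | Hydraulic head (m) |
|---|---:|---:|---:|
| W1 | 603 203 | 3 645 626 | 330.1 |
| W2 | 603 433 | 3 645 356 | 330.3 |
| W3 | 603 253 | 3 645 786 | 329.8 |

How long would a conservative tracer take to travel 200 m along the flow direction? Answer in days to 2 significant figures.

81 days

With h = a·x + b·y + c and W1 as origin, the differences give:
  230·a + (-270)·b = +0.2
  50·a + 160·b = -0.3
Eliminate b (×160 and ×(-270), subtract): 50300·a = -49.00 → a = ∂h/∂x = -0.0009742
Back-substitute: b = ∂h/∂y = -0.001571.
|∇h| = √(-0.0009742² + -0.001571²) = 0.001849
Seepage velocity v = K·i/n = 440.0 × 0.001849 / 0.33 = 2.465 m/day.
t = 200 / 2.465 = 81.14 days.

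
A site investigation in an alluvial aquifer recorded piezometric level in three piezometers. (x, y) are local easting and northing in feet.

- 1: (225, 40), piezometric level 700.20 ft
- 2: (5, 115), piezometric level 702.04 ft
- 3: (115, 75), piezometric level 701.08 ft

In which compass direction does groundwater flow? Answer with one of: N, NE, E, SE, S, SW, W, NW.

S

Differences from 1: to 2 (Δx, Δy, Δh) = (-220, 75, +1.84); to 3 = (-110, 35, +0.88).
Determinant of the coordinate differences = (-220)·35 − (-110)·75 = 550.
∂h/∂x = [(+1.84)·35 − (+0.88)·75] / 550 = -0.002909
∂h/∂y = [(-220)·(+0.88) − (-110)·(+1.84)] / 550 = +0.01600
Flow = −∇h = (+0.002909 east, -0.01600 north), which points south.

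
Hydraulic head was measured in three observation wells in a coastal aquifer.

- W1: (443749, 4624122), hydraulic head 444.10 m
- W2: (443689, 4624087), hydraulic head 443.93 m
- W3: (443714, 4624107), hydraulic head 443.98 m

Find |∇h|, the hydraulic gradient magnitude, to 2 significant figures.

Three-point gradient (reference W1): Δ to W2 = (-60, -35, -0.17), Δ to W3 = (-35, -15, -0.12).
∂h/∂x = +0.005077, ∂h/∂y = -0.003846 (det = -325).
|∇h| = √(0.005077² + -0.003846²) = 0.006369

0.0064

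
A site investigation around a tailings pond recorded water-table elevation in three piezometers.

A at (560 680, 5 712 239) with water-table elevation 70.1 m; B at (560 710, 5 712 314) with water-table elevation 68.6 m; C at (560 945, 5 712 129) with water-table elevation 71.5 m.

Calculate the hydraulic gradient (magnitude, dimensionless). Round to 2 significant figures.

Taking A as reference: B−A = (30, 75, -1.5); C−A = (265, -110, +1.4).
Solve a·Δx + b·Δy = Δh: det = 30·(-110) − 265·75 = -23175.
∂h/∂x = [(-1.5)·(-110) − (+1.4)·75] / -23175 = -0.002589
∂h/∂y = [30·(+1.4) − 265·(-1.5)] / -23175 = -0.01896
|∇h| = √(-0.002589² + -0.01896²) = 0.01914

0.019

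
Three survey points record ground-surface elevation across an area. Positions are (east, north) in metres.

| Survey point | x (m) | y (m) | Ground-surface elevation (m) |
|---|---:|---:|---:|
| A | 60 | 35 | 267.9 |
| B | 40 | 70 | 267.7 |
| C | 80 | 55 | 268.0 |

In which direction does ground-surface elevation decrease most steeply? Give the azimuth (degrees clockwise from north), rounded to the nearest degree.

285°

Taking A as reference: B−A = (-20, 35, -0.2); C−A = (20, 20, +0.1).
Determinant of the coordinate differences = (-20)·20 − 20·35 = -1100.
∂z/∂x = [(-0.2)·20 − (+0.1)·35] / -1100 = +0.006818
∂z/∂y = [(-20)·(+0.1) − 20·(-0.2)] / -1100 = -0.001818
Steepest decrease is along −∇f: components (-0.006818 E, +0.001818 N).
Azimuth = atan2(-0.006818, +0.001818) = 284.9° ≈ 285°.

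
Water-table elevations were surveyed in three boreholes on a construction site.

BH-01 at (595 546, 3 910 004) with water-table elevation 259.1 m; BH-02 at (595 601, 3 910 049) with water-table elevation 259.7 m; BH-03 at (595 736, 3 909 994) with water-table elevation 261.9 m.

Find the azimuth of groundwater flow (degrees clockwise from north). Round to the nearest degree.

Taking BH-01 as reference: BH-02−BH-01 = (55, 45, +0.6); BH-03−BH-01 = (190, -10, +2.8).
Determinant of the coordinate differences = 55·(-10) − 190·45 = -9100.
∂h/∂x = [(+0.6)·(-10) − (+2.8)·45] / -9100 = +0.01451
∂h/∂y = [55·(+2.8) − 190·(+0.6)] / -9100 = -0.004396
Flow direction (−∇h) has components (-0.01451 E, +0.004396 N).
Azimuth = atan2(E, N) = atan2(-0.01451, +0.004396) = 286.9° ≈ 287°.

287°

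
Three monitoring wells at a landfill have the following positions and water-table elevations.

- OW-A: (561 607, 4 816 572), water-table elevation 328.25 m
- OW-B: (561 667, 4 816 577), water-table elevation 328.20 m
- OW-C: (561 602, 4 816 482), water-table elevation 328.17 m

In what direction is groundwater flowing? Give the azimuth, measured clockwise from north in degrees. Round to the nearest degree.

136°

Taking OW-A as reference: OW-B−OW-A = (60, 5, -0.05); OW-C−OW-A = (-5, -90, -0.08).
Determinant of the coordinate differences = 60·(-90) − (-5)·5 = -5375.
∂h/∂x = [(-0.05)·(-90) − (-0.08)·5] / -5375 = -0.0009116
∂h/∂y = [60·(-0.08) − (-5)·(-0.05)] / -5375 = +0.0009395
Flow direction (−∇h) has components (+0.0009116 E, -0.0009395 N).
Azimuth = atan2(E, N) = atan2(+0.0009116, -0.0009395) = 135.9° ≈ 136°.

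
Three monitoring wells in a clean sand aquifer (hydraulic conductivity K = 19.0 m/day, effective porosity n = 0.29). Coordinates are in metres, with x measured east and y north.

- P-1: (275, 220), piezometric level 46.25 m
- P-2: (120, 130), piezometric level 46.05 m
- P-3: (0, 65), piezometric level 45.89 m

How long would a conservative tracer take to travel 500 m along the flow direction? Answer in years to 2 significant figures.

Taking P-1 as reference: P-2−P-1 = (-155, -90, -0.20); P-3−P-1 = (-275, -155, -0.36).
Solve a·Δx + b·Δy = Δh: det = (-155)·(-155) − (-275)·(-90) = -725.
∂h/∂x = [(-0.20)·(-155) − (-0.36)·(-90)] / -725 = +0.001931
∂h/∂y = [(-155)·(-0.36) − (-275)·(-0.20)] / -725 = -0.001103
|∇h| = √(0.001931² + -0.001103²) = 0.002224
Seepage velocity v = K·i/n = 19.0 × 0.002224 / 0.29 = 0.1457 m/day.
t = 500 / 0.1457 = 3432 days = 9.4 years.

9.4 years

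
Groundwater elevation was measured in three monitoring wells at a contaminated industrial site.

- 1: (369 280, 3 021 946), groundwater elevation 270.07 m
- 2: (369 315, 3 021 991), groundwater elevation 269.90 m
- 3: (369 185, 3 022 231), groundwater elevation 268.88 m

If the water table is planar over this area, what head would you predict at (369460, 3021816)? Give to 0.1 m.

270.7 m

Taking 1 as reference: 2−1 = (35, 45, -0.17); 3−1 = (-95, 285, -1.19).
Determinant of the coordinate differences = 35·285 − (-95)·45 = 14250.
∂h/∂x = [(-0.17)·285 − (-1.19)·45] / 14250 = +0.0003579
∂h/∂y = [35·(-1.19) − (-95)·(-0.17)] / 14250 = -0.004056
h(369460, 3021816) = 270.07 + (+0.0003579)·(180) + (-0.004056)·(-130) = 270.07 +0.064 +0.527 = 270.662 m.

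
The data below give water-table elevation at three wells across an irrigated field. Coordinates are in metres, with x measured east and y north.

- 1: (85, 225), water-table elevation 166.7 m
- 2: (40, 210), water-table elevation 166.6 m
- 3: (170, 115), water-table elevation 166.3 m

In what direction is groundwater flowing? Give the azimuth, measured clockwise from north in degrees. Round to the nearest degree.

Differences from 1: to 2 (Δx, Δy, Δh) = (-45, -15, -0.1); to 3 = (85, -110, -0.4).
Solve a·Δx + b·Δy = Δh: det = (-45)·(-110) − 85·(-15) = 6225.
∂h/∂x = [(-0.1)·(-110) − (-0.4)·(-15)] / 6225 = +0.0008032
∂h/∂y = [(-45)·(-0.4) − 85·(-0.1)] / 6225 = +0.004257
Flow direction (−∇h) has components (-0.0008032 E, -0.004257 N).
Azimuth = atan2(E, N) = atan2(-0.0008032, -0.004257) = 190.7° ≈ 191°.

191°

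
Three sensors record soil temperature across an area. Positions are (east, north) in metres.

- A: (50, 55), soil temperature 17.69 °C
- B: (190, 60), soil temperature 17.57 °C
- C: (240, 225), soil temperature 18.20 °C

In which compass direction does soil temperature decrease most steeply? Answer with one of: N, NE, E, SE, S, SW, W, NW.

With T = a·x + b·y + c and A as origin, the differences give:
  140·a + 5·b = -0.12
  190·a + 170·b = +0.51
Eliminate b (×170 and ×5, subtract): 22850·a = -22.950 → a = ∂T/∂x = -0.001004
Back-substitute: b = ∂T/∂y = +0.004123.
Steepest decrease is along −∇f = (+0.001004 E, -0.004123 N) → south.

S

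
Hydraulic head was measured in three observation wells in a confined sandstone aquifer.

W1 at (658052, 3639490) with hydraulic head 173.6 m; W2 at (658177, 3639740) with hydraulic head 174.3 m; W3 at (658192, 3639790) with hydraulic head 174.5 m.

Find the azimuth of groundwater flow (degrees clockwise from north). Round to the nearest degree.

Taking W1 as reference: W2−W1 = (125, 250, +0.7); W3−W1 = (140, 300, +0.9).
Determinant of the coordinate differences = 125·300 − 140·250 = 2500.
∂h/∂x = [(+0.7)·300 − (+0.9)·250] / 2500 = -0.006000
∂h/∂y = [125·(+0.9) − 140·(+0.7)] / 2500 = +0.005800
Flow direction (−∇h) has components (+0.006000 E, -0.005800 N).
Azimuth = atan2(E, N) = atan2(+0.006000, -0.005800) = 134.0° ≈ 134°.

134°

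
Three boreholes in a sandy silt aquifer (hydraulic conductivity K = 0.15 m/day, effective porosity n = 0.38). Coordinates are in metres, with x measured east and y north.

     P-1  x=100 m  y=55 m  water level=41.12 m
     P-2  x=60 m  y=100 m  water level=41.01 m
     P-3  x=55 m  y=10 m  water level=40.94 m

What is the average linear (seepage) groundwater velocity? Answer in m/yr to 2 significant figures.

0.50 m/yr

Three-point gradient (reference P-1): Δ to P-2 = (-40, 45, -0.11), Δ to P-3 = (-45, -45, -0.18).
∂h/∂x = +0.003412, ∂h/∂y = +0.0005882 (det = 3825).
|∇h| = √(0.003412² + 0.0005882²) = 0.003462
Seepage velocity v = K·i/n = 0.15 × 0.003462 / 0.38 = 0.001367 m/day = 0.4993 m/yr.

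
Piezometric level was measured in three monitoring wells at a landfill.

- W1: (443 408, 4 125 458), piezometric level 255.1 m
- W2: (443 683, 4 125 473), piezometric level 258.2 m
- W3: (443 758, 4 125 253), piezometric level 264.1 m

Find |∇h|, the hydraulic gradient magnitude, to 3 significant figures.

With h = a·x + b·y + c and W1 as origin, the differences give:
  275·a + 15·b = +3.1
  350·a + (-205)·b = +9.0
Eliminate b (×(-205) and ×15, subtract): -61625·a = -770.50 → a = ∂h/∂x = +0.01250
Back-substitute: b = ∂h/∂y = -0.02256.
|∇h| = √(0.01250² + -0.02256²) = 0.02579

0.0258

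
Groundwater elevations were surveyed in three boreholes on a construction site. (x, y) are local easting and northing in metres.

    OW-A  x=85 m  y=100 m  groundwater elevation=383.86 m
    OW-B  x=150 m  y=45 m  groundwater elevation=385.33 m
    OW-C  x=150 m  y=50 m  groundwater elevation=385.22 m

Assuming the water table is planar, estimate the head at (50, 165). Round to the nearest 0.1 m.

382.3 m

Taking OW-A as reference: OW-B−OW-A = (65, -55, +1.47); OW-C−OW-A = (65, -50, +1.36).
Determinant of the coordinate differences = 65·(-50) − 65·(-55) = 325.
∂h/∂x = [(+1.47)·(-50) − (+1.36)·(-55)] / 325 = +0.004000
∂h/∂y = [65·(+1.36) − 65·(+1.47)] / 325 = -0.02200
h(50, 165) = 383.86 + (+0.004000)·(-35) + (-0.02200)·(65) = 383.86 -0.140 -1.430 = 382.290 m.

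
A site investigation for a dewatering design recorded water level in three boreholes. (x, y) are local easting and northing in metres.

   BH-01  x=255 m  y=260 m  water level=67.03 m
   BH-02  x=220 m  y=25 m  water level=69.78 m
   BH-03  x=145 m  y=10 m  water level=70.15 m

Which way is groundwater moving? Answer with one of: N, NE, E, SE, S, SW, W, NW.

N

Differences from BH-01: to BH-02 (Δx, Δy, Δh) = (-35, -235, +2.75); to BH-03 = (-110, -250, +3.12).
Determinant of the coordinate differences = (-35)·(-250) − (-110)·(-235) = -17100.
∂h/∂x = [(+2.75)·(-250) − (+3.12)·(-235)] / -17100 = -0.002673
∂h/∂y = [(-35)·(+3.12) − (-110)·(+2.75)] / -17100 = -0.01130
Flow = −∇h = (+0.002673 east, +0.01130 north), which points north.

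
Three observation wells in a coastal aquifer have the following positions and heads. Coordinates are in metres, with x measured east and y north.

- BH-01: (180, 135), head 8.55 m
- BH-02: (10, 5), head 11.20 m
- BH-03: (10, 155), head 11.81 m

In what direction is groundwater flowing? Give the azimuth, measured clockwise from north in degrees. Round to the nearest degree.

With h = a·x + b·y + c and BH-01 as origin, the differences give:
  (-170)·a + (-130)·b = +2.65
  (-170)·a + 20·b = +3.26
Eliminate b (×20 and ×(-130), subtract): -25500·a = 476.800 → a = ∂h/∂x = -0.01870
Back-substitute: b = ∂h/∂y = +0.004067.
Flow direction (−∇h) has components (+0.01870 E, -0.004067 N).
Azimuth = atan2(E, N) = atan2(+0.01870, -0.004067) = 102.3° ≈ 102°.

102°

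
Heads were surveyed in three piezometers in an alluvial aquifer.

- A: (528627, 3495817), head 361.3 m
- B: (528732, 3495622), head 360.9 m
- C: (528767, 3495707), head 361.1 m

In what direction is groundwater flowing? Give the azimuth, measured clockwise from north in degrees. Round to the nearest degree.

188°

With h = a·x + b·y + c and A as origin, the differences give:
  105·a + (-195)·b = -0.4
  140·a + (-110)·b = -0.2
Eliminate b (×(-110) and ×(-195), subtract): 15750·a = 5.00 → a = ∂h/∂x = +0.0003175
Back-substitute: b = ∂h/∂y = +0.002222.
Flow direction (−∇h) has components (-0.0003175 E, -0.002222 N).
Azimuth = atan2(E, N) = atan2(-0.0003175, -0.002222) = 188.1° ≈ 188°.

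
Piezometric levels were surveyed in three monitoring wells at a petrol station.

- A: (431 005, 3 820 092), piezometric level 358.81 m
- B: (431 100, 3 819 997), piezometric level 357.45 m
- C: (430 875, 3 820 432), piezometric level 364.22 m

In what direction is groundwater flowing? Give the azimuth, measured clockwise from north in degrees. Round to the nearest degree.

Differences from A: to B (Δx, Δy, Δh) = (95, -95, -1.36); to C = (-130, 340, +5.41).
Determinant of the coordinate differences = 95·340 − (-130)·(-95) = 19950.
∂h/∂x = [(-1.36)·340 − (+5.41)·(-95)] / 19950 = +0.002584
∂h/∂y = [95·(+5.41) − (-130)·(-1.36)] / 19950 = +0.01690
Flow direction (−∇h) has components (-0.002584 E, -0.01690 N).
Azimuth = atan2(E, N) = atan2(-0.002584, -0.01690) = 188.7° ≈ 189°.

189°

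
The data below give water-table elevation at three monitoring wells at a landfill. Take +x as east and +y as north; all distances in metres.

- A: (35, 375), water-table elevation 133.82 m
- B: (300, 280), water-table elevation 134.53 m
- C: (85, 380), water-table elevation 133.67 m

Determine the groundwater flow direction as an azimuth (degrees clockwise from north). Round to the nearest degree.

008°

With h = a·x + b·y + c and A as origin, the differences give:
  265·a + (-95)·b = +0.71
  50·a + 5·b = -0.15
Eliminate b (×5 and ×(-95), subtract): 6075·a = -10.700 → a = ∂h/∂x = -0.001761
Back-substitute: b = ∂h/∂y = -0.01239.
Flow direction (−∇h) has components (+0.001761 E, +0.01239 N).
Azimuth = atan2(E, N) = atan2(+0.001761, +0.01239) = 8.1° ≈ 008°.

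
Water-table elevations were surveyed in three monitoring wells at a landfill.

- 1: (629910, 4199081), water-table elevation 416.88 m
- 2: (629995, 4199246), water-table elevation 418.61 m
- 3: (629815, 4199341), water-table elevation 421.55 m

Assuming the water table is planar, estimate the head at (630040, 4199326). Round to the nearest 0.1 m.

419.4 m

With h = a·x + b·y + c and 1 as origin, the differences give:
  85·a + 165·b = +1.73
  (-95)·a + 260·b = +4.67
Eliminate b (×260 and ×165, subtract): 37775·a = -320.750 → a = ∂h/∂x = -0.008491
Back-substitute: b = ∂h/∂y = +0.01486.
h(630040, 4199326) = 416.88 + (-0.008491)·(130) + (+0.01486)·(245) = 416.88 -1.104 +3.640 = 419.417 m.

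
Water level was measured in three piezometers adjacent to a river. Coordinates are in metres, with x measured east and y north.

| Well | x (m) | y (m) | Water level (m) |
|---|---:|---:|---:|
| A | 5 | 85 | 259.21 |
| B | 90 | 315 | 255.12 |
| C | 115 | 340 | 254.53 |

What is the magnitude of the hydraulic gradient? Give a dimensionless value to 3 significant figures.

0.0171

Differences from A: to B (Δx, Δy, Δh) = (85, 230, -4.09); to C = (110, 255, -4.68).
Solve a·Δx + b·Δy = Δh: det = 85·255 − 110·230 = -3625.
∂h/∂x = [(-4.09)·255 − (-4.68)·230] / -3625 = -0.009228
∂h/∂y = [85·(-4.68) − 110·(-4.09)] / -3625 = -0.01437
|∇h| = √(-0.009228² + -0.01437²) = 0.01708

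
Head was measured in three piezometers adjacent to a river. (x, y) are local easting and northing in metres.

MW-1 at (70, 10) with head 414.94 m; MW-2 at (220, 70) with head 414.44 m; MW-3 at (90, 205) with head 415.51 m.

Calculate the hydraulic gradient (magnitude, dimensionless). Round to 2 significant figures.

0.0058

Three-point gradient (reference MW-1): Δ to MW-2 = (150, 60, -0.50), Δ to MW-3 = (20, 195, +0.57).
∂h/∂x = -0.004695, ∂h/∂y = +0.003405 (det = 28050).
|∇h| = √(-0.004695² + 0.003405²) = 0.0058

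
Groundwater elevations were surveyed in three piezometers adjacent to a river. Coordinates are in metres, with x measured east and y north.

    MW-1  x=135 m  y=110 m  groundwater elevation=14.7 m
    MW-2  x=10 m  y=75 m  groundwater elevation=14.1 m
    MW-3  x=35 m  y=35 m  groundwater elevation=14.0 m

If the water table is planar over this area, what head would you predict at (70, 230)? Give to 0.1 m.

Three-point gradient (reference MW-1): Δ to MW-2 = (-125, -35, -0.6), Δ to MW-3 = (-100, -75, -0.7).
∂h/∂x = +0.003489, ∂h/∂y = +0.004681 (det = 5875).
h(70, 230) = 14.7 + (+0.003489)·(-65) + (+0.004681)·(120) = 14.7 -0.227 +0.562 = 15.035 m.

15.0 m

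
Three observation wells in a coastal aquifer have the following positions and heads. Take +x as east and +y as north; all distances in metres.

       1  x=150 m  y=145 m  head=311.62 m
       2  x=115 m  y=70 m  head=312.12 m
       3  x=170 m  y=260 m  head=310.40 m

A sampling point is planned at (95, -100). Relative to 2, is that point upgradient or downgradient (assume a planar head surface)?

upgradient

Differences from 1: to 2 (Δx, Δy, Δh) = (-35, -75, +0.50); to 3 = (20, 115, -1.22).
Determinant of the coordinate differences = (-35)·115 − 20·(-75) = -2525.
∂h/∂x = [(+0.50)·115 − (-1.22)·(-75)] / -2525 = +0.01347
∂h/∂y = [(-35)·(-1.22) − 20·(+0.50)] / -2525 = -0.01295
Head at (95, -100) = 311.62 + (+0.01347)·(-55) + (-0.01295)·(-245) = 314.05 m.
That is higher than the 312.12 m at 2, so the point is upgradient.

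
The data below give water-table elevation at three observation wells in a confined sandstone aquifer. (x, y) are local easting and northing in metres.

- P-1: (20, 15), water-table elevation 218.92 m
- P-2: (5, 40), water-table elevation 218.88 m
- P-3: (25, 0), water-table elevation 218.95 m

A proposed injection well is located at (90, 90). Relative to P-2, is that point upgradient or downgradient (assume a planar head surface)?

With h = a·x + b·y + c and P-1 as origin, the differences give:
  (-15)·a + 25·b = -0.04
  5·a + (-15)·b = +0.03
Eliminate b (×(-15) and ×25, subtract): 100·a = -0.150 → a = ∂h/∂x = -0.001500
Back-substitute: b = ∂h/∂y = -0.002500.
Head at (90, 90) = 218.92 + (-0.001500)·(70) + (-0.002500)·(75) = 218.63 m.
That is lower than the 218.88 m at P-2, so the point is downgradient.

downgradient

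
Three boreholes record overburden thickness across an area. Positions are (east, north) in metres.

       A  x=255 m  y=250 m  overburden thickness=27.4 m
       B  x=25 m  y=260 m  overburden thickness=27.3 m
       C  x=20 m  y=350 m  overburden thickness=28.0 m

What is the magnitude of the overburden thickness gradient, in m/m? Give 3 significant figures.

Differences from A: to B (Δx, Δy, Δh) = (-230, 10, -0.1); to C = (-235, 100, +0.6).
Solve a·Δx + b·Δy = Δd: det = (-230)·100 − (-235)·10 = -20650.
∂d/∂x = [(-0.1)·100 − (+0.6)·10] / -20650 = +0.0007748
∂d/∂y = [(-230)·(+0.6) − (-235)·(-0.1)] / -20650 = +0.007821
|∇f| = √(0.0007748² + 0.007821²) = 0.007859 m/m

0.00786 m/m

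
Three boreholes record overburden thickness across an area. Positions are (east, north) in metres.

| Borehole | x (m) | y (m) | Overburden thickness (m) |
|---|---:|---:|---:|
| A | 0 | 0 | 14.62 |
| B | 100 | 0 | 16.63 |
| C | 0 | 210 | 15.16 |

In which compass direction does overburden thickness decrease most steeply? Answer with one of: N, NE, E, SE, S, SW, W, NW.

W

∂d/∂x = (16.63 − 14.62) / (100 − 0) = +0.02010
∂d/∂y = (15.16 − 14.62) / (210 − 0) = +0.002571
Steepest decrease is along −∇f = (-0.02010 E, -0.002571 N) → west.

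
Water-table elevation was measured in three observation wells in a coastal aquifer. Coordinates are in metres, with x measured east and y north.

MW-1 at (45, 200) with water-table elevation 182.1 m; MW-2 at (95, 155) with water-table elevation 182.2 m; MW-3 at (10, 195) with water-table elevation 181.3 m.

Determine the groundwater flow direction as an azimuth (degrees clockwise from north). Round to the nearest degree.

225°

With h = a·x + b·y + c and MW-1 as origin, the differences give:
  50·a + (-45)·b = +0.1
  (-35)·a + (-5)·b = -0.8
Eliminate b (×(-5) and ×(-45), subtract): -1825·a = -36.50 → a = ∂h/∂x = +0.02000
Back-substitute: b = ∂h/∂y = +0.02000.
Flow direction (−∇h) has components (-0.02000 E, -0.02000 N).
Azimuth = atan2(E, N) = atan2(-0.02000, -0.02000) = 225.0° ≈ 225°.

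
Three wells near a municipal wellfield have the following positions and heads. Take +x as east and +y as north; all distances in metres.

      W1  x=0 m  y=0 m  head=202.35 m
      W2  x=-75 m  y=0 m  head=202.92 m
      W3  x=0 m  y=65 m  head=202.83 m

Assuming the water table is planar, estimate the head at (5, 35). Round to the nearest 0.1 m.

202.6 m

∂h/∂x = (202.92 − 202.35) / (-75 − 0) = -0.007600
∂h/∂y = (202.83 − 202.35) / (65 − 0) = +0.007385
h(5, 35) = 202.35 + (-0.007600)·(5) + (+0.007385)·(35) = 202.35 -0.038 +0.258 = 202.570 m.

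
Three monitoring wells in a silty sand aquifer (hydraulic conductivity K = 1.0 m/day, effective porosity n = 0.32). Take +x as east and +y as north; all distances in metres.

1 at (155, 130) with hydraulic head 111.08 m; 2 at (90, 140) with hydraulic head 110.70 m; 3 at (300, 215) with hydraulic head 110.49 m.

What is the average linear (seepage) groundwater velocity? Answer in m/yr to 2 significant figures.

16 m/yr

Differences from 1: to 2 (Δx, Δy, Δh) = (-65, 10, -0.38); to 3 = (145, 85, -0.59).
Solve a·Δx + b·Δy = Δh: det = (-65)·85 − 145·10 = -6975.
∂h/∂x = [(-0.38)·85 − (-0.59)·10] / -6975 = +0.003785
∂h/∂y = [(-65)·(-0.59) − 145·(-0.38)] / -6975 = -0.01340
|∇h| = √(0.003785² + -0.01340²) = 0.01392
Seepage velocity v = K·i/n = 1.0 × 0.01392 / 0.32 = 0.0435 m/day = 15.89 m/yr.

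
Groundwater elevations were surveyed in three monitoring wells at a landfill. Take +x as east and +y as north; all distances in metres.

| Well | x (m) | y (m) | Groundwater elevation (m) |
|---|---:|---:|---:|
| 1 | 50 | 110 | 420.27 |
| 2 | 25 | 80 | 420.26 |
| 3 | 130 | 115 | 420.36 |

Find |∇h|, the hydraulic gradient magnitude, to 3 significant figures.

Taking 1 as reference: 2−1 = (-25, -30, -0.01); 3−1 = (80, 5, +0.09).
Determinant of the coordinate differences = (-25)·5 − 80·(-30) = 2275.
∂h/∂x = [(-0.01)·5 − (+0.09)·(-30)] / 2275 = +0.001165
∂h/∂y = [(-25)·(+0.09) − 80·(-0.01)] / 2275 = -0.0006374
|∇h| = √(0.001165² + -0.0006374²) = 0.001328

0.00133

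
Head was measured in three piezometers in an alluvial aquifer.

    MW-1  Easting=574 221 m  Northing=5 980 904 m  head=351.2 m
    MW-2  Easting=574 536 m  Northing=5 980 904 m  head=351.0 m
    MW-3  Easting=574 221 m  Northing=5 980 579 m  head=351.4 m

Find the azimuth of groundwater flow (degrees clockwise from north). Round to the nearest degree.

∂h/∂x = (351.0 − 351.2) / (574536 − 574221) = -0.0006349
∂h/∂y = (351.4 − 351.2) / (5980579 − 5980904) = -0.0006154
Flow direction (−∇h) has components (+0.0006349 E, +0.0006154 N).
Azimuth = atan2(E, N) = atan2(+0.0006349, +0.0006154) = 45.9° ≈ 046°.

046°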